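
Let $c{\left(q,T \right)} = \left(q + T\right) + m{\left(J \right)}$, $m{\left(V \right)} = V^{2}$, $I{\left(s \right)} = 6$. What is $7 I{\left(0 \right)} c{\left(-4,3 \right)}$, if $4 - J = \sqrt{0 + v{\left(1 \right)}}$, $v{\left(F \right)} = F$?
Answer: $336$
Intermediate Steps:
$J = 3$ ($J = 4 - \sqrt{0 + 1} = 4 - \sqrt{1} = 4 - 1 = 3$)
$c{\left(q,T \right)} = 9 + T + q$ ($c{\left(q,T \right)} = \left(q + T\right) + 3^{2} = \left(T + q\right) + 9 = 9 + T + q$)
$7 I{\left(0 \right)} c{\left(-4,3 \right)} = 7 \cdot 6 \left(9 + 3 - 4\right) = 42 \cdot 8 = 336$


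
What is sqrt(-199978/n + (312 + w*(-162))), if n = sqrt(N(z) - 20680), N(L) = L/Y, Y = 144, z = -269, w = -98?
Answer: 2*sqrt(35895310535710887 + 1786716839526*I*sqrt(2978189))/2978189 ≈ 127.35 + 5.4596*I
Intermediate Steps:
N(L) = L/144
n = I*sqrt(2978189)/12 (n = sqrt((1/144)*(-269) - 20680) = sqrt(-269/144 - 20680) = sqrt(-2978189/144) = I*sqrt(2978189)/12 ≈ 143.81*I)
sqrt(-199978/n + (312 + w*(-162))) = sqrt(-199978*(-12*I*sqrt(2978189)/2978189) + (312 - 98*(-162))) = sqrt(-(-2399736)*I*sqrt(2978189)/2978189 + (312 + 15876)) = sqrt(2399736*I*sqrt(2978189)/2978189 + 16188) = sqrt(16188 + 2399736*I*sqrt(2978189)/2978189)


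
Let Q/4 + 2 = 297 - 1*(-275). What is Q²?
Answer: 5198400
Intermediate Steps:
Q = 2280 (Q = -8 + 4*(297 - 1*(-275)) = -8 + 4*(297 + 275) = -8 + 4*572 = -8 + 2288 = 2280)
Q² = 2280² = 5198400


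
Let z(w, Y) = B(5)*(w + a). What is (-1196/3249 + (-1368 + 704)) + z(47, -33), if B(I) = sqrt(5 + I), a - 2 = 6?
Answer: -2158532/3249 + 55*sqrt(10) ≈ -490.44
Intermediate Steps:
a = 8 (a = 2 + 6 = 8)
z(w, Y) = sqrt(10)*(8 + w) (z(w, Y) = sqrt(5 + 5)*(w + 8) = sqrt(10)*(8 + w))
(-1196/3249 + (-1368 + 704)) + z(47, -33) = (-1196/3249 + (-1368 + 704)) + sqrt(10)*(8 + 47) = (-1196*1/3249 - 664) + sqrt(10)*55 = (-1196/3249 - 664) + 55*sqrt(10) = -2158532/3249 + 55*sqrt(10)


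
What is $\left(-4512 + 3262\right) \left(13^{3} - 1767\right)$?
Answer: $-537500$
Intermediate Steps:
$\left(-4512 + 3262\right) \left(13^{3} - 1767\right) = - 1250 \left(2197 - 1767\right) = \left(-1250\right) 430 = -537500$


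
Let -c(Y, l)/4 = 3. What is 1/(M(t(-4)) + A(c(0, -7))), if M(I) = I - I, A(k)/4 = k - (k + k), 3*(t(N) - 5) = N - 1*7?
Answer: 1/48 ≈ 0.020833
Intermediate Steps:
t(N) = 8/3 + N/3 (t(N) = 5 + (N - 1*7)/3 = 5 + (N - 7)/3 = 5 + (-7 + N)/3 = 5 + (-7/3 + N/3) = 8/3 + N/3)
c(Y, l) = -12 (c(Y, l) = -4*3 = -12)
A(k) = -4*k (A(k) = 4*(k - (k + k)) = 4*(k - 2*k) = 4*(-k) = -4*k)
M(I) = 0
1/(M(t(-4)) + A(c(0, -7))) = 1/(0 - 4*(-12)) = 1/(0 + 48) = 1/48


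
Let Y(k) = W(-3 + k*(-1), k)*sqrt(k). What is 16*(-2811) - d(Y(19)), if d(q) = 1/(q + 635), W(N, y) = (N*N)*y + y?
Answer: -14509303025633/322601010 - 1843*sqrt(19)/322601010 ≈ -44976.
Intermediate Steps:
W(N, y) = y + y*N**2 (W(N, y) = N**2*y + y = y*N**2 + y = y + y*N**2)
Y(k) = k**(3/2)*(1 + (-3 - k)**2) (Y(k) = (k*(1 + (-3 + k*(-1))**2))*sqrt(k) = (k*(1 + (-3 - k)**2))*sqrt(k) = k**(3/2)*(1 + (-3 - k)**2))
d(q) = 1/(635 + q)
16*(-2811) - d(Y(19)) = 16*(-2811) - 1/(635 + 19**(3/2)*(1 + (3 + 19)**2)) = -44976 - 1/(635 + (19*sqrt(19))*(1 + 22**2)) = -44976 - 1/(635 + (19*sqrt(19))*(1 + 484)) = -44976 - 1/(635 + (19*sqrt(19))*485) = -44976 - 1/(635 + 9215*sqrt(19))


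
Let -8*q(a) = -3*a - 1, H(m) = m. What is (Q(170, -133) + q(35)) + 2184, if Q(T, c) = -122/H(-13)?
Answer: 114745/52 ≈ 2206.6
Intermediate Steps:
q(a) = ⅛ + 3*a/8 (q(a) = -(-3*a - 1)/8 = -(-1 - 3*a)/8 = ⅛ + 3*a/8)
Q(T, c) = 122/13 (Q(T, c) = -122/(-13) = -122*(-1/13) = 122/13)
(Q(170, -133) + q(35)) + 2184 = (122/13 + (⅛ + (3/8)*35)) + 2184 = (122/13 + (⅛ + 105/8)) + 2184 = (122/13 + 53/4) + 2184 = 1177/52 + 2184 = 114745/52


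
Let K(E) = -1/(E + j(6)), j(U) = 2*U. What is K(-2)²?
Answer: 1/100 ≈ 0.010000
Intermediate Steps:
K(E) = -1/(12 + E) (K(E) = -1/(E + 2*6) = -1/(E + 12) = -1/(12 + E))
K(-2)² = (-1/(12 - 2))² = (-1/10)² = (-1*⅒)² = (-⅒)² = 1/100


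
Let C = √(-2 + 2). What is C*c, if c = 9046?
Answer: 0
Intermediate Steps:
C = 0 (C = √0 = 0)
C*c = 0*9046 = 0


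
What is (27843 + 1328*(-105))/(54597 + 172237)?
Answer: -111597/226834 ≈ -0.49198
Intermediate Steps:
(27843 + 1328*(-105))/(54597 + 172237) = (27843 - 139440)/226834 = -111597*1/226834 = -111597/226834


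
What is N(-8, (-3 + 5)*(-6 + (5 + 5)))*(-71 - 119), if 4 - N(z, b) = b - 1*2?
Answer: 380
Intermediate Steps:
N(z, b) = 6 - b (N(z, b) = 4 - (b - 1*2) = 4 - (b - 2) = 4 - (-2 + b) = 4 + (2 - b) = 6 - b)
N(-8, (-3 + 5)*(-6 + (5 + 5)))*(-71 - 119) = (6 - (-3 + 5)*(-6 + (5 + 5)))*(-71 - 119) = (6 - 2*(-6 + 10))*(-190) = (6 - 2*4)*(-190) = (6 - 1*8)*(-190) = (6 - 8)*(-190) = -2*(-190) = 380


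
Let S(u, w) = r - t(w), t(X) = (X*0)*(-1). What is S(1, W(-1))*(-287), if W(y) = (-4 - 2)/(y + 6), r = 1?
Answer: -287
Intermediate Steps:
t(X) = 0 (t(X) = 0*(-1) = 0)
W(y) = -6/(6 + y)
S(u, w) = 1 (S(u, w) = 1 - 1*0 = 1 + 0 = 1)
S(1, W(-1))*(-287) = 1*(-287) = -287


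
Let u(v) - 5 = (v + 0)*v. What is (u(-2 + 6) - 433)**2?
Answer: 169744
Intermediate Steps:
u(v) = 5 + v**2 (u(v) = 5 + (v + 0)*v = 5 + v*v = 5 + v**2)
(u(-2 + 6) - 433)**2 = ((5 + (-2 + 6)**2) - 433)**2 = ((5 + 4**2) - 433)**2 = ((5 + 16) - 433)**2 = (21 - 433)**2 = (-412)**2 = 169744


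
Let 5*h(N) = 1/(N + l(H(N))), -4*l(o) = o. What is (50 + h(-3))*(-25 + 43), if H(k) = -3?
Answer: 4492/5 ≈ 898.40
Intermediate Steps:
l(o) = -o/4
h(N) = 1/(5*(¾ + N)) (h(N) = 1/(5*(N - ¼*(-3))) = 1/(5*(N + ¾)) = 1/(5*(¾ + N)))
(50 + h(-3))*(-25 + 43) = (50 + 4/(5*(3 + 4*(-3))))*(-25 + 43) = (50 + 4/(5*(3 - 12)))*18 = (50 + (⅘)/(-9))*18 = (50 + (⅘)*(-⅑))*18 = (50 - 4/45)*18 = (2246/45)*18 = 4492/5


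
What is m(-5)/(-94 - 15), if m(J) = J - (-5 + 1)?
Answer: 1/109 ≈ 0.0091743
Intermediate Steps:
m(J) = 4 + J (m(J) = J - 1*(-4) = J + 4 = 4 + J)
m(-5)/(-94 - 15) = (4 - 5)/(-94 - 15) = -1/(-109) = -1/109*(-1) = 1/109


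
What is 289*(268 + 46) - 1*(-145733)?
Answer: 236479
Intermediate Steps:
289*(268 + 46) - 1*(-145733) = 289*314 + 145733 = 90746 + 145733 = 236479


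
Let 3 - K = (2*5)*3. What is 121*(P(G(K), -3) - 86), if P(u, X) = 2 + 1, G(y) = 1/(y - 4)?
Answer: -10043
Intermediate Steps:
K = -27 (K = 3 - 2*5*3 = 3 - 10*3 = 3 - 1*30 = 3 - 30 = -27)
G(y) = 1/(-4 + y)
P(u, X) = 3
121*(P(G(K), -3) - 86) = 121*(3 - 86) = 121*(-83) = -10043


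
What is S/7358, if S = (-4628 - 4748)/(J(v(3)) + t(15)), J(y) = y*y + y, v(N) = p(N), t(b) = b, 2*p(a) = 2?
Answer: -4688/62543 ≈ -0.074956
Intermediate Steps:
p(a) = 1 (p(a) = (½)*2 = 1)
v(N) = 1
J(y) = y + y² (J(y) = y² + y = y + y²)
S = -9376/17 (S = (-4628 - 4748)/(1*(1 + 1) + 15) = -9376/(1*2 + 15) = -9376/(2 + 15) = -9376/17 ≈ -551.53)
S/7358 = -9376/17/7358 = -9376/17*1/7358 = -4688/62543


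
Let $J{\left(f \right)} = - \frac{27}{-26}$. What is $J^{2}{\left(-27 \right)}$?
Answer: $\frac{729}{676} \approx 1.0784$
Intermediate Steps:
$J{\left(f \right)} = \frac{27}{26}$ ($J{\left(f \right)} = \left(-27\right) \left(- \frac{1}{26}\right) = \frac{27}{26}$)
$J^{2}{\left(-27 \right)} = \left(\frac{27}{26}\right)^{2} = \frac{729}{676}$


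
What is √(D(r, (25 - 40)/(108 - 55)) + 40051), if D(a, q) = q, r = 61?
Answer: 8*√1757851/53 ≈ 200.13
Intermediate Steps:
√(D(r, (25 - 40)/(108 - 55)) + 40051) = √((25 - 40)/(108 - 55) + 40051) = √(-15/53 + 40051) = √(2122688/53) = 8*√1757851/53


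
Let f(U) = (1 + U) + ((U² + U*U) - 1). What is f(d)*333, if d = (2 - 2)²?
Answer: 0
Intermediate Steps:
d = 0 (d = 0² = 0)
f(U) = U + 2*U² (f(U) = (1 + U) + ((U² + U²) - 1) = (1 + U) + (2*U² - 1) = (1 + U) + (-1 + 2*U²) = U + 2*U²)
f(d)*333 = (0*(1 + 2*0))*333 = (0*(1 + 0))*333 = (0*1)*333 = 0*333 = 0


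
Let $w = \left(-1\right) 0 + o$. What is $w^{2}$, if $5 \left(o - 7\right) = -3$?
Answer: $\frac{1024}{25} \approx 40.96$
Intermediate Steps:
$o = \frac{32}{5}$ ($o = 7 + \frac{1}{5} \left(-3\right) = 7 - \frac{3}{5} = \frac{32}{5} \approx 6.4$)
$w = \frac{32}{5}$ ($w = \left(-1\right) 0 + \frac{32}{5} = 0 + \frac{32}{5} = \frac{32}{5} \approx 6.4$)
$w^{2} = \left(\frac{32}{5}\right)^{2} = \frac{1024}{25}$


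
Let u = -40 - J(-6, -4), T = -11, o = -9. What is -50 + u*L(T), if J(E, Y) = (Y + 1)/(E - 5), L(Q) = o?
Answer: 3437/11 ≈ 312.45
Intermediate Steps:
L(Q) = -9
J(E, Y) = (1 + Y)/(-5 + E)
u = -443/11 (u = -40 - (1 - 4)/(-5 - 6) = -40 - (-3)/(-11) = -40 - (-1)*(-3)/11 = -40 - 1*3/11 = -40 - 3/11 = -443/11 ≈ -40.273)
-50 + u*L(T) = -50 - 443/11*(-9) = -50 + 3987/11 = 3437/11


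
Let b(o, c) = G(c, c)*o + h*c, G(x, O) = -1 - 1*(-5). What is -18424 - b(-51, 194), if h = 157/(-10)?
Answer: -75871/5 ≈ -15174.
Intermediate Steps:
G(x, O) = 4 (G(x, O) = -1 + 5 = 4)
h = -157/10 (h = 157*(-⅒) = -157/10 ≈ -15.700)
b(o, c) = 4*o - 157*c/10
-18424 - b(-51, 194) = -18424 - (4*(-51) - 157/10*194) = -18424 - (-204 - 15229/5) = -18424 - 1*(-16249/5) = -18424 + 16249/5 = -75871/5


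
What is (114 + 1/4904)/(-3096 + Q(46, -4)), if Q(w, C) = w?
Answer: -559057/14957200 ≈ -0.037377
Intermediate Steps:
(114 + 1/4904)/(-3096 + Q(46, -4)) = (114 + 1/4904)/(-3096 + 46) = (114 + 1/4904)/(-3050) = (559057/4904)*(-1/3050) = -559057/14957200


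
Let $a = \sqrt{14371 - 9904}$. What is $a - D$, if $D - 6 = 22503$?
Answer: $-22509 + \sqrt{4467} \approx -22442.0$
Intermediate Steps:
$a = \sqrt{4467} \approx 66.836$
$D = 22509$ ($D = 6 + 22503 = 22509$)
$a - D = \sqrt{4467} - 22509 = -22509 + \sqrt{4467}$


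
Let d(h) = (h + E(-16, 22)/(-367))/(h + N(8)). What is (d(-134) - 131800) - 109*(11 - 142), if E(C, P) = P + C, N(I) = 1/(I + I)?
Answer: -92427246657/786481 ≈ -1.1752e+5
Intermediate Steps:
N(I) = 1/(2*I)
E(C, P) = C + P
d(h) = (-6/367 + h)/(1/16 + h) (d(h) = (h + (-16 + 22)/(-367))/(h + (½)/8) = (h + 6*(-1/367))/(h + (½)*(⅛)) = (h - 6/367)/(h + 1/16) = (-6/367 + h)/(1/16 + h))
(d(-134) - 131800) - 109*(11 - 142) = (16*(-6 + 367*(-134))/(367*(1 + 16*(-134))) - 131800) - 109*(11 - 142) = (16*(-6 - 49178)/(367*(1 - 2144)) - 131800) - 109*(-131) = ((16/367)*(-49184)/(-2143) - 131800) + 14279 = ((16/367)*(-1/2143)*(-49184) - 131800) + 14279 = (786944/786481 - 131800) + 14279 = -103657408856/786481 + 14279 = -92427246657/786481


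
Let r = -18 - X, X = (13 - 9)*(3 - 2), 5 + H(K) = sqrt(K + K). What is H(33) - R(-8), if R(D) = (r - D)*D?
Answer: -117 + sqrt(66) ≈ -108.88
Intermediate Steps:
H(K) = -5 + sqrt(2)*sqrt(K) (H(K) = -5 + sqrt(K + K) = -5 + sqrt(2*K) = -5 + sqrt(2)*sqrt(K))
X = 4 (X = 4*1 = 4)
r = -22 (r = -18 - 1*4 = -18 - 4 = -22)
R(D) = D*(-22 - D) (R(D) = (-22 - D)*D = D*(-22 - D))
H(33) - R(-8) = (-5 + sqrt(2)*sqrt(33)) - (-1)*(-8)*(22 - 8) = (-5 + sqrt(66)) - (-1)*(-8)*14 = (-5 + sqrt(66)) - 1*112 = (-5 + sqrt(66)) - 112 = -117 + sqrt(66)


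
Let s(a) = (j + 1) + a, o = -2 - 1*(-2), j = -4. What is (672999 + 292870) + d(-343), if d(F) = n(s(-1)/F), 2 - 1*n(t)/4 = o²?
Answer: 965877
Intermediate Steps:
o = 0 (o = -2 + 2 = 0)
s(a) = -3 + a (s(a) = (-4 + 1) + a = -3 + a)
n(t) = 8 (n(t) = 8 - 4*0² = 8 - 4*0 = 8 + 0 = 8)
d(F) = 8
(672999 + 292870) + d(-343) = (672999 + 292870) + 8 = 965869 + 8 = 965877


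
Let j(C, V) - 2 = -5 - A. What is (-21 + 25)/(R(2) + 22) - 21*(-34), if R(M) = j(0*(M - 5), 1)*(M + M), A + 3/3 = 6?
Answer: 3568/5 ≈ 713.60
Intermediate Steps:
A = 5 (A = -1 + 6 = 5)
j(C, V) = -8 (j(C, V) = 2 + (-5 - 1*5) = 2 + (-5 - 5) = 2 - 10 = -8)
R(M) = -16*M (R(M) = -8*(M + M) = -16*M)
(-21 + 25)/(R(2) + 22) - 21*(-34) = (-21 + 25)/(-16*2 + 22) - 21*(-34) = 4/(-32 + 22) + 714 = 4/(-10) + 714 = 4*(-1/10) + 714 = -2/5 + 714 = 3568/5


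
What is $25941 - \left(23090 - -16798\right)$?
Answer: $-13947$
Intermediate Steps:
$25941 - \left(23090 - -16798\right) = 25941 - \left(23090 + 16798\right) = 25941 - 39888 = -13947$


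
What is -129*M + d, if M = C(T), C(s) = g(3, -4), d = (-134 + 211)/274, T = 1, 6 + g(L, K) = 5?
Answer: 35423/274 ≈ 129.28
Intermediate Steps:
g(L, K) = -1 (g(L, K) = -6 + 5 = -1)
d = 77/274 (d = 77*(1/274) = 77/274 ≈ 0.28102)
C(s) = -1
M = -1
-129*M + d = -129*(-1) + 77/274 = 129 + 77/274 = 35423/274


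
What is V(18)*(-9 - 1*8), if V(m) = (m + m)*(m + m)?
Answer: -22032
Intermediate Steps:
V(m) = 4*m² (V(m) = (2*m)*(2*m) = 4*m²)
V(18)*(-9 - 1*8) = (4*18²)*(-9 - 1*8) = (4*324)*(-9 - 8) = 1296*(-17) = -22032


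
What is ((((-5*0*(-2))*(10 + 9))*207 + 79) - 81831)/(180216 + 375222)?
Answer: -40876/277719 ≈ -0.14718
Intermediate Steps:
((((-5*0*(-2))*(10 + 9))*207 + 79) - 81831)/(180216 + 375222) = ((((0*(-2))*19)*207 + 79) - 81831)/555438 = (((0*19)*207 + 79) - 81831)*(1/555438) = ((0*207 + 79) - 81831)*(1/555438) = ((0 + 79) - 81831)*(1/555438) = (79 - 81831)*(1/555438) = -81752*1/555438 = -40876/277719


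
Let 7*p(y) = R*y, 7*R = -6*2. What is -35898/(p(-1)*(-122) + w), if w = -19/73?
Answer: 128407146/107803 ≈ 1191.1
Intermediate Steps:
R = -12/7 (R = (-6*2)/7 = (1/7)*(-12) = -12/7 ≈ -1.7143)
w = -19/73 (w = -19*1/73 = -19/73 ≈ -0.26027)
p(y) = -12*y/49 (p(y) = (-12*y/7)/7 = -12*y/49)
-35898/(p(-1)*(-122) + w) = -35898/(-12/49*(-1)*(-122) - 19/73) = -35898/((12/49)*(-122) - 19/73) = -35898/(-1464/49 - 19/73) = -35898/(-107803/3577) = -35898*(-3577/107803) = 128407146/107803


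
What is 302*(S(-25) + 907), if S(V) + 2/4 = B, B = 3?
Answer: 274669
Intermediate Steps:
S(V) = 5/2 (S(V) = -½ + 3 = 5/2)
302*(S(-25) + 907) = 302*(5/2 + 907) = 302*(1819/2) = 274669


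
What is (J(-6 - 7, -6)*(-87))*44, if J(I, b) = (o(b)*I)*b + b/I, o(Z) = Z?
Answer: 23266584/13 ≈ 1.7897e+6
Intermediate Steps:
J(I, b) = I*b² + b/I (J(I, b) = (b*I)*b + b/I = (I*b)*b + b/I = I*b² + b/I)
(J(-6 - 7, -6)*(-87))*44 = (((-6 - 7)*(-6)² - 6/(-6 - 7))*(-87))*44 = ((-13*36 - 6/(-13))*(-87))*44 = ((-468 - 6*(-1/13))*(-87))*44 = ((-468 + 6/13)*(-87))*44 = -6078/13*(-87)*44 = (528786/13)*44 = 23266584/13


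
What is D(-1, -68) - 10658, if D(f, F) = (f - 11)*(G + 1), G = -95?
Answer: -9530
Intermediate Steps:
D(f, F) = 1034 - 94*f (D(f, F) = (f - 11)*(-95 + 1) = (-11 + f)*(-94) = 1034 - 94*f)
D(-1, -68) - 10658 = (1034 - 94*(-1)) - 10658 = (1034 + 94) - 10658 = 1128 - 10658 = -9530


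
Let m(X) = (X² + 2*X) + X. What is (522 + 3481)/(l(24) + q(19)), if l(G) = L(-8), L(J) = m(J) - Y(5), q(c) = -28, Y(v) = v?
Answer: 4003/7 ≈ 571.86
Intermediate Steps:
m(X) = X² + 3*X
L(J) = -5 + J*(3 + J) (L(J) = J*(3 + J) - 1*5 = J*(3 + J) - 5 = -5 + J*(3 + J))
l(G) = 35 (l(G) = -5 - 8*(3 - 8) = -5 - 8*(-5) = -5 + 40 = 35)
(522 + 3481)/(l(24) + q(19)) = (522 + 3481)/(35 - 28) = 4003/7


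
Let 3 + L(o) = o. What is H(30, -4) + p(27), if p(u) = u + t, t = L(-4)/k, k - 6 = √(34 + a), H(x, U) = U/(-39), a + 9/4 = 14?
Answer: 1225/39 - 14*√183/39 ≈ 26.554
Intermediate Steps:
L(o) = -3 + o
a = 47/4 (a = -9/4 + 14 = 47/4 ≈ 11.750)
H(x, U) = -U/39 (H(x, U) = U*(-1/39) = -U/39)
k = 6 + √183/2 (k = 6 + √(34 + 47/4) = 6 + √(183/4) = 6 + √183/2 ≈ 12.764)
t = -7/(6 + √183/2) (t = (-3 - 4)/(6 + √183/2) = -7/(6 + √183/2) ≈ -0.54842)
p(u) = 56/13 + u - 14*√183/39 (p(u) = u + (56/13 - 14*√183/39) = 56/13 + u - 14*√183/39)
H(30, -4) + p(27) = -1/39*(-4) + (56/13 + 27 - 14*√183/39) = 4/39 + (407/13 - 14*√183/39) = 1225/39 - 14*√183/39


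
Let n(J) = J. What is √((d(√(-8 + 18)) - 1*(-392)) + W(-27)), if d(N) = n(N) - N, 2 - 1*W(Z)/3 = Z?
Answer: √479 ≈ 21.886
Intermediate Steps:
W(Z) = 6 - 3*Z
d(N) = 0 (d(N) = N - N = 0)
√((d(√(-8 + 18)) - 1*(-392)) + W(-27)) = √((0 - 1*(-392)) + (6 - 3*(-27))) = √((0 + 392) + (6 + 81)) = √(392 + 87) = √479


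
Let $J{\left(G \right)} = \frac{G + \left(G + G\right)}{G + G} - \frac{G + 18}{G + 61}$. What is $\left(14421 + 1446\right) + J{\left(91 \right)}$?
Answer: $\frac{2411903}{152} \approx 15868.0$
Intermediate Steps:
$J{\left(G \right)} = \frac{3}{2} - \frac{18 + G}{61 + G}$ ($J{\left(G \right)} = \frac{G + 2 G}{2 G} - \frac{18 + G}{61 + G} = 3 G \frac{1}{2 G} - \frac{18 + G}{61 + G} = \frac{3}{2} - \frac{18 + G}{61 + G}$)
$\left(14421 + 1446\right) + J{\left(91 \right)} = \left(14421 + 1446\right) + \frac{147 + 91}{2 \left(61 + 91\right)} = 15867 + \frac{1}{2} \cdot \frac{1}{152} \cdot 238 = 15867 + \frac{119}{152} = \frac{2411903}{152}$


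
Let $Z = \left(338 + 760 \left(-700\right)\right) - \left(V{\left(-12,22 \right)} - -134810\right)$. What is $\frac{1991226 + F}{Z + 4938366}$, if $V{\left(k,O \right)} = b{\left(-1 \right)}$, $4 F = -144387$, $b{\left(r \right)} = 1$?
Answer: $\frac{7820517}{17087572} \approx 0.45767$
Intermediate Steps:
$F = - \frac{144387}{4}$ ($F = \frac{1}{4} \left(-144387\right) = - \frac{144387}{4} \approx -36097.0$)
$V{\left(k,O \right)} = 1$
$Z = -666473$ ($Z = \left(338 + 760 \left(-700\right)\right) - \left(1 - -134810\right) = \left(338 - 532000\right) - \left(1 + 134810\right) = -531662 - 134811 = -666473$)
$\frac{1991226 + F}{Z + 4938366} = \frac{1991226 - \frac{144387}{4}}{-666473 + 4938366} = \frac{7820517}{4 \cdot 4271893} = \frac{7820517}{4} \cdot \frac{1}{4271893} = \frac{7820517}{17087572}$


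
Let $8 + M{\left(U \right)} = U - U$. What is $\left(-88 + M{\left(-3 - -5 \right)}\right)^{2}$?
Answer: $9216$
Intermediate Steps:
$M{\left(U \right)} = -8$ ($M{\left(U \right)} = -8 + \left(U - U\right) = -8 + 0 = -8$)
$\left(-88 + M{\left(-3 - -5 \right)}\right)^{2} = \left(-88 - 8\right)^{2} = \left(-96\right)^{2} = 9216$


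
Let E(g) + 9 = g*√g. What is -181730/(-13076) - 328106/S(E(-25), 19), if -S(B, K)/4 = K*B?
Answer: 22288784797/1951030732 + 20506625*I/596828 ≈ 11.424 + 34.359*I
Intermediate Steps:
E(g) = -9 + g^(3/2) (E(g) = -9 + g*√g = -9 + g^(3/2))
S(B, K) = -4*B*K (S(B, K) = -4*K*B = -4*B*K)
-181730/(-13076) - 328106/S(E(-25), 19) = -181730/(-13076) - 328106*(-1/(76*(-9 + (-25)^(3/2)))) = -181730*(-1/13076) - (1476477/596828 - 20506625*I/596828) = 90865/6538 - 328106*(684 - 9500*I)/90717856 = 90865/6538 - 164053*(684 - 9500*I)/45358928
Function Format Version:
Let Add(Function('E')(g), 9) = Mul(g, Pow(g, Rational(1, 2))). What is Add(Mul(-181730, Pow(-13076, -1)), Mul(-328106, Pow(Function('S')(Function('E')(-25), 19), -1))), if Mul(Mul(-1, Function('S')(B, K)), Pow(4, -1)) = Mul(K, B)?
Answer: Add(Rational(22288784797, 1951030732), Mul(Rational(20506625, 596828), I)) ≈ Add(11.424, Mul(34.359, I))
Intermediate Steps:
Function('E')(g) = Add(-9, Pow(g, Rational(3, 2))) (Function('E')(g) = Add(-9, Mul(g, Pow(g, Rational(1, 2)))) = Add(-9, Pow(g, Rational(3, 2))))
Function('S')(B, K) = Mul(-4, B, K) (Function('S')(B, K) = Mul(-4, Mul(K, B)) = Mul(-4, Mul(B, K)) = Mul(-4, B, K))
Add(Mul(-181730, Pow(-13076, -1)), Mul(-328106, Pow(Function('S')(Function('E')(-25), 19), -1))) = Add(Mul(-181730, Pow(-13076, -1)), Mul(-328106, Pow(Mul(-4, Add(-9, Pow(-25, Rational(3, 2))), 19), -1))) = Add(Mul(-181730, Rational(-1, 13076)), Mul(-328106, Pow(Mul(-4, Add(-9, Mul(-125, I)), 19), -1))) = Add(Rational(90865, 6538), Mul(-328106, Pow(Add(684, Mul(9500, I)), -1))) = Add(Rational(90865, 6538), Mul(-328106, Mul(Rational(1, 90717856), Add(684, Mul(-9500, I))))) = Add(Rational(90865, 6538), Mul(Rational(-164053, 45358928), Add(684, Mul(-9500, I))))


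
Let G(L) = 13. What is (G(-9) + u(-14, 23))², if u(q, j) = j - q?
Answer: 2500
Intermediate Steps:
(G(-9) + u(-14, 23))² = (13 + (23 - 1*(-14)))² = (13 + (23 + 14))² = (13 + 37)² = 50² = 2500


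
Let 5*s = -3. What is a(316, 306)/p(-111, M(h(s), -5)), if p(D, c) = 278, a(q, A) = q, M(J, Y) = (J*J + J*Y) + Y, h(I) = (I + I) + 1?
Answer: 158/139 ≈ 1.1367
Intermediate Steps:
s = -⅗ (s = (⅕)*(-3) = -⅗ ≈ -0.60000)
h(I) = 1 + 2*I (h(I) = 2*I + 1 = 1 + 2*I)
M(J, Y) = Y + J² + J*Y (M(J, Y) = (J² + J*Y) + Y = Y + J² + J*Y)
a(316, 306)/p(-111, M(h(s), -5)) = 316/278 = 316*(1/278) = 158/139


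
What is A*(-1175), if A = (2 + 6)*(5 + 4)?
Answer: -84600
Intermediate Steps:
A = 72 (A = 8*9 = 72)
A*(-1175) = 72*(-1175) = -84600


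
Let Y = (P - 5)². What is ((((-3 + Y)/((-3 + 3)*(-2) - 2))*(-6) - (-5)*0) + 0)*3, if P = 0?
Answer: 198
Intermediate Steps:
Y = 25 (Y = (0 - 5)² = (-5)² = 25)
((((-3 + Y)/((-3 + 3)*(-2) - 2))*(-6) - (-5)*0) + 0)*3 = ((((-3 + 25)/((-3 + 3)*(-2) - 2))*(-6) - (-5)*0) + 0)*3 = (((22/(0*(-2) - 2))*(-6) - 1*0) + 0)*3 = (((22/(0 - 2))*(-6) + 0) + 0)*3 = (((22/(-2))*(-6) + 0) + 0)*3 = (((22*(-½))*(-6) + 0) + 0)*3 = ((-11*(-6) + 0) + 0)*3 = ((66 + 0) + 0)*3 = (66 + 0)*3 = 66*3 = 198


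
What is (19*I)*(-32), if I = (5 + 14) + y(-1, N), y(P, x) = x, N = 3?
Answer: -13376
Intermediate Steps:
I = 22 (I = (5 + 14) + 3 = 19 + 3 = 22)
(19*I)*(-32) = (19*22)*(-32) = 418*(-32) = -13376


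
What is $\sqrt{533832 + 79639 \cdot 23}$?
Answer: $\sqrt{2365529} \approx 1538.0$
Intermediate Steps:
$\sqrt{533832 + 79639 \cdot 23} = \sqrt{533832 + 1831697} = \sqrt{2365529}$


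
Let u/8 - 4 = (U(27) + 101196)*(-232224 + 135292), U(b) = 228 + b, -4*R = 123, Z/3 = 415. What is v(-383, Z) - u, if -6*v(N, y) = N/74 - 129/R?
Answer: 1432122999706271/18204 ≈ 7.8671e+10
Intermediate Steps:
Z = 1245 (Z = 3*415 = 1245)
R = -123/4 (R = -¼*123 = -123/4 ≈ -30.750)
v(N, y) = -86/123 - N/444 (v(N, y) = -(N/74 - 129/(-123/4))/6 = -(N*(1/74) - 129*(-4/123))/6 = -(N/74 + 172/41)/6 = -(172/41 + N/74)/6 = -86/123 - N/444)
u = -78670786624 (u = 32 + 8*(((228 + 27) + 101196)*(-232224 + 135292)) = 32 + 8*((255 + 101196)*(-96932)) = 32 + 8*(101451*(-96932)) = 32 + 8*(-9833848332) = 32 - 78670786656 = -78670786624)
v(-383, Z) - u = (-86/123 - 1/444*(-383)) - 1*(-78670786624) = (-86/123 + 383/444) + 78670786624 = 2975/18204 + 78670786624 = 1432122999706271/18204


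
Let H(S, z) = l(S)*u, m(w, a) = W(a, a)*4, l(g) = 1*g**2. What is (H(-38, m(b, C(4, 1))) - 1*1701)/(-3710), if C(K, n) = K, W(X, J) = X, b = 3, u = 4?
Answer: -815/742 ≈ -1.0984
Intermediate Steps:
l(g) = g**2
m(w, a) = 4*a (m(w, a) = a*4 = 4*a)
H(S, z) = 4*S**2 (H(S, z) = S**2*4 = 4*S**2)
(H(-38, m(b, C(4, 1))) - 1*1701)/(-3710) = (4*(-38)**2 - 1*1701)/(-3710) = (4*1444 - 1701)*(-1/3710) = (5776 - 1701)*(-1/3710) = 4075*(-1/3710) = -815/742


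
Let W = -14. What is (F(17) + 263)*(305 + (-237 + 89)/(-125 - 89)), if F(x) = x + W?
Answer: 8700594/107 ≈ 81314.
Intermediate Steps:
F(x) = -14 + x (F(x) = x - 14 = -14 + x)
(F(17) + 263)*(305 + (-237 + 89)/(-125 - 89)) = ((-14 + 17) + 263)*(305 + (-237 + 89)/(-125 - 89)) = (3 + 263)*(305 - 148/(-214)) = 266*(305 - 148*(-1/214)) = 266*(305 + 74/107) = 266*(32709/107) = 8700594/107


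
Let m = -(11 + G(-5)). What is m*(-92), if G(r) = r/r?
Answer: 1104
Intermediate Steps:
G(r) = 1
m = -12 (m = -(11 + 1) = -1*12 = -12)
m*(-92) = -12*(-92) = 1104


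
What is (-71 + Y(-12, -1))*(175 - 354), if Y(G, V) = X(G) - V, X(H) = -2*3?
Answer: 13604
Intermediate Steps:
X(H) = -6
Y(G, V) = -6 - V
(-71 + Y(-12, -1))*(175 - 354) = (-71 + (-6 - 1*(-1)))*(175 - 354) = (-71 + (-6 + 1))*(-179) = (-71 - 5)*(-179) = -76*(-179) = 13604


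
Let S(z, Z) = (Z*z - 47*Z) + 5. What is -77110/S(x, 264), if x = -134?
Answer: 77110/47779 ≈ 1.6139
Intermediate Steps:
S(z, Z) = 5 - 47*Z + Z*z (S(z, Z) = (-47*Z + Z*z) + 5 = 5 - 47*Z + Z*z)
-77110/S(x, 264) = -77110/(5 - 47*264 + 264*(-134)) = -77110/(5 - 12408 - 35376) = -77110/(-47779) = -77110*(-1/47779) = 77110/47779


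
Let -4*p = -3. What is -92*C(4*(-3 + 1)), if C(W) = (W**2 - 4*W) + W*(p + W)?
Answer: -14168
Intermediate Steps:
p = 3/4 (p = -1/4*(-3) = 3/4 ≈ 0.75000)
C(W) = W**2 - 4*W + W*(3/4 + W) (C(W) = (W**2 - 4*W) + W*(3/4 + W) = W**2 - 4*W + W*(3/4 + W))
-92*C(4*(-3 + 1)) = -23*4*(-3 + 1)*(-13 + 8*(4*(-3 + 1))) = -23*4*(-2)*(-13 + 8*(4*(-2))) = -23*(-8)*(-13 + 8*(-8)) = -23*(-8)*(-13 - 64) = -23*(-8)*(-77) = -92*154 = -14168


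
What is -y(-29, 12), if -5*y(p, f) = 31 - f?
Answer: 19/5 ≈ 3.8000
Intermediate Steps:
y(p, f) = -31/5 + f/5 (y(p, f) = -(31 - f)/5 = -31/5 + f/5)
-y(-29, 12) = -(-31/5 + (⅕)*12) = -(-31/5 + 12/5) = -1*(-19/5) = 19/5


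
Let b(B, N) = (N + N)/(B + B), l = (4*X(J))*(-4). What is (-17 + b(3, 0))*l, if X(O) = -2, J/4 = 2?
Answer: -544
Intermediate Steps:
J = 8 (J = 4*2 = 8)
l = 32 (l = (4*(-2))*(-4) = -8*(-4) = 32)
b(B, N) = N/B (b(B, N) = (2*N)/((2*B)) = (2*N)*(1/(2*B)) = N/B)
(-17 + b(3, 0))*l = (-17 + 0/3)*32 = (-17 + 0*(⅓))*32 = (-17 + 0)*32 = -17*32 = -544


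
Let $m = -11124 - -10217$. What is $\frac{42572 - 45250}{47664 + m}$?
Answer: $- \frac{2678}{46757} \approx -0.057275$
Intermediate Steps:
$m = -907$ ($m = -11124 + 10217 = -907$)
$\frac{42572 - 45250}{47664 + m} = \frac{42572 - 45250}{47664 - 907} = - \frac{2678}{46757}$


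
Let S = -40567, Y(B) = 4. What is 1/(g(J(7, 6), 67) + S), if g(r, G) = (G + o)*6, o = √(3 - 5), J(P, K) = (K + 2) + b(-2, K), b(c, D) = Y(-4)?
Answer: -40165/1613227297 - 6*I*√2/1613227297 ≈ -2.4897e-5 - 5.2598e-9*I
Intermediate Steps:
b(c, D) = 4
J(P, K) = 6 + K (J(P, K) = (K + 2) + 4 = (2 + K) + 4 = 6 + K)
o = I*√2 (o = √(-2) = I*√2 ≈ 1.4142*I)
g(r, G) = 6*G + 6*I*√2 (g(r, G) = (G + I*√2)*6 = 6*G + 6*I*√2)
1/(g(J(7, 6), 67) + S) = 1/((6*67 + 6*I*√2) - 40567) = 1/((402 + 6*I*√2) - 40567) = 1/(-40165 + 6*I*√2)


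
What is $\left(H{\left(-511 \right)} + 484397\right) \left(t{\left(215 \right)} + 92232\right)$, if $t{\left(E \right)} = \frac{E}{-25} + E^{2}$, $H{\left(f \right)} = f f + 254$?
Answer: $\frac{516254700824}{5} \approx 1.0325 \cdot 10^{11}$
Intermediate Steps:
$H{\left(f \right)} = 254 + f^{2}$ ($H{\left(f \right)} = f^{2} + 254 = 254 + f^{2}$)
$t{\left(E \right)} = E^{2} - \frac{E}{25}$ ($t{\left(E \right)} = - \frac{E}{25} + E^{2} = E^{2} - \frac{E}{25}$)
$\left(H{\left(-511 \right)} + 484397\right) \left(t{\left(215 \right)} + 92232\right) = \left(\left(254 + \left(-511\right)^{2}\right) + 484397\right) \left(215 \left(- \frac{1}{25} + 215\right) + 92232\right) = \left(\left(254 + 261121\right) + 484397\right) \left(215 \cdot \frac{5374}{25} + 92232\right) = \left(261375 + 484397\right) \left(\frac{231082}{5} + 92232\right) = 745772 \cdot \frac{692242}{5} = \frac{516254700824}{5}$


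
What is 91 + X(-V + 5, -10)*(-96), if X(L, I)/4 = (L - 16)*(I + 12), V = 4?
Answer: 11611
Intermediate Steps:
X(L, I) = 4*(-16 + L)*(12 + I) (X(L, I) = 4*((L - 16)*(I + 12)) = 4*((-16 + L)*(12 + I)) = 4*(-16 + L)*(12 + I))
91 + X(-V + 5, -10)*(-96) = 91 + (-768 - 64*(-10) + 48*(-1*4 + 5) + 4*(-10)*(-1*4 + 5))*(-96) = 91 + (-768 + 640 + 48*(-4 + 5) + 4*(-10)*(-4 + 5))*(-96) = 91 + (-768 + 640 + 48*1 + 4*(-10)*1)*(-96) = 91 + (-768 + 640 + 48 - 40)*(-96) = 91 - 120*(-96) = 91 + 11520 = 11611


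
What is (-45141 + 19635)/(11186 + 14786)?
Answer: -12753/12986 ≈ -0.98206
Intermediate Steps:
(-45141 + 19635)/(11186 + 14786) = -25506/25972 = -25506*1/25972 = -12753/12986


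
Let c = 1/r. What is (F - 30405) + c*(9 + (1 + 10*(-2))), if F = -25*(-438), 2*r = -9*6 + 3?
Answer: -992185/51 ≈ -19455.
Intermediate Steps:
r = -51/2 (r = (-9*6 + 3)/2 = (-54 + 3)/2 = (½)*(-51) = -51/2 ≈ -25.500)
F = 10950
c = -2/51 (c = 1/(-51/2) = -2/51 ≈ -0.039216)
(F - 30405) + c*(9 + (1 + 10*(-2))) = (10950 - 30405) - 2*(9 + (1 + 10*(-2)))/51 = -19455 - 2*(9 + (1 - 20))/51 = -19455 - 2*(9 - 19)/51 = -19455 - 2/51*(-10) = -19455 + 20/51 = -992185/51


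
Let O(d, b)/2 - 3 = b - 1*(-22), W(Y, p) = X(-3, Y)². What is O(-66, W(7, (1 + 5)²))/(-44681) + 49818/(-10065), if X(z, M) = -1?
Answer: -57088242/11531135 ≈ -4.9508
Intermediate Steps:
W(Y, p) = 1 (W(Y, p) = (-1)² = 1)
O(d, b) = 50 + 2*b (O(d, b) = 6 + 2*(b - 1*(-22)) = 6 + 2*(b + 22) = 6 + 2*(22 + b) = 6 + (44 + 2*b) = 50 + 2*b)
O(-66, W(7, (1 + 5)²))/(-44681) + 49818/(-10065) = (50 + 2*1)/(-44681) + 49818/(-10065) = (50 + 2)*(-1/44681) + 49818*(-1/10065) = 52*(-1/44681) - 16606/3355 = -4/3437 - 16606/3355 = -57088242/11531135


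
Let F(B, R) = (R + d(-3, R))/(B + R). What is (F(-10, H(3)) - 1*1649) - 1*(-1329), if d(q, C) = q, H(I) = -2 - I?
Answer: -4792/15 ≈ -319.47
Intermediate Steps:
F(B, R) = (-3 + R)/(B + R) (F(B, R) = (R - 3)/(B + R) = (-3 + R)/(B + R))
(F(-10, H(3)) - 1*1649) - 1*(-1329) = ((-3 + (-2 - 1*3))/(-10 + (-2 - 1*3)) - 1*1649) - 1*(-1329) = ((-3 + (-2 - 3))/(-10 + (-2 - 3)) - 1649) + 1329 = ((-3 - 5)/(-10 - 5) - 1649) + 1329 = (-8/(-15) - 1649) + 1329 = (-1/15*(-8) - 1649) + 1329 = (8/15 - 1649) + 1329 = -24727/15 + 1329 = -4792/15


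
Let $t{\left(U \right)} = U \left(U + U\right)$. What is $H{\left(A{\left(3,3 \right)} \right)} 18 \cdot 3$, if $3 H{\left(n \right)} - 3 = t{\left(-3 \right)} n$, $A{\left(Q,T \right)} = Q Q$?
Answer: $2970$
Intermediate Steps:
$A{\left(Q,T \right)} = Q^{2}$
$t{\left(U \right)} = 2 U^{2}$ ($t{\left(U \right)} = U 2 U = 2 U^{2}$)
$H{\left(n \right)} = 1 + 6 n$ ($H{\left(n \right)} = 1 + \frac{2 \left(-3\right)^{2} n}{3} = 1 + \frac{2 \cdot 9 n}{3} = 1 + \frac{18 n}{3} = 1 + 6 n$)
$H{\left(A{\left(3,3 \right)} \right)} 18 \cdot 3 = \left(1 + 6 \cdot 3^{2}\right) 18 \cdot 3 = \left(1 + 6 \cdot 9\right) 18 \cdot 3 = \left(1 + 54\right) 18 \cdot 3 = 55 \cdot 18 \cdot 3 = 990 \cdot 3 = 2970$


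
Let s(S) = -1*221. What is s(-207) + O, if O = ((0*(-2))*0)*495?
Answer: -221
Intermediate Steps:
s(S) = -221
O = 0 (O = (0*0)*495 = 0*495 = 0)
s(-207) + O = -221 + 0 = -221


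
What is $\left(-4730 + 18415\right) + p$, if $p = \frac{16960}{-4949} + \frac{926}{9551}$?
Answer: $\frac{646703795629}{47267899} \approx 13682.0$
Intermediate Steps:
$p = - \frac{157402186}{47267899}$ ($p = 16960 \left(- \frac{1}{4949}\right) + 926 \cdot \frac{1}{9551} = - \frac{16960}{4949} + \frac{926}{9551} = - \frac{157402186}{47267899} \approx -3.33$)
$\left(-4730 + 18415\right) + p = \left(-4730 + 18415\right) - \frac{157402186}{47267899} = 13685 - \frac{157402186}{47267899} = \frac{646703795629}{47267899}$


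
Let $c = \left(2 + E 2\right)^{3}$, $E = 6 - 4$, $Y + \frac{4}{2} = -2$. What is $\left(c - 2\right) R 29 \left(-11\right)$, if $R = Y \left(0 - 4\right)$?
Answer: $-1092256$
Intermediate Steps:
$Y = -4$ ($Y = -2 - 2 = -4$)
$E = 2$
$R = 16$ ($R = - 4 \left(0 - 4\right) = \left(-4\right) \left(-4\right) = 16$)
$c = 216$ ($c = \left(2 + 2 \cdot 2\right)^{3} = \left(2 + 4\right)^{3} = 6^{3} = 216$)
$\left(c - 2\right) R 29 \left(-11\right) = \left(216 - 2\right) 16 \cdot 29 \left(-11\right) = 214 \cdot 16 \cdot 29 \left(-11\right) = 3424 \cdot 29 \left(-11\right) = 99296 \left(-11\right) = -1092256$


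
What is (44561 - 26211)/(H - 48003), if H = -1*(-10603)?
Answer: -367/748 ≈ -0.49064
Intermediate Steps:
H = 10603
(44561 - 26211)/(H - 48003) = (44561 - 26211)/(10603 - 48003) = 18350/(-37400) = 18350*(-1/37400) = -367/748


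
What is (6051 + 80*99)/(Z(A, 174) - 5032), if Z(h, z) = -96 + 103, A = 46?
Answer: -4657/1675 ≈ -2.7803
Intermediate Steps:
Z(h, z) = 7
(6051 + 80*99)/(Z(A, 174) - 5032) = (6051 + 80*99)/(7 - 5032) = (6051 + 7920)/(-5025) = 13971*(-1/5025) = -4657/1675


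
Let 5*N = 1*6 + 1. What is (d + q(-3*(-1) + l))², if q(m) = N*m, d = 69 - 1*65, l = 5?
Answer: 5776/25 ≈ 231.04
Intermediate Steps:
N = 7/5 (N = (1*6 + 1)/5 = (6 + 1)/5 = (⅕)*7 = 7/5 ≈ 1.4000)
d = 4 (d = 69 - 65 = 4)
q(m) = 7*m/5
(d + q(-3*(-1) + l))² = (4 + 7*(-3*(-1) + 5)/5)² = (4 + 7*(3 + 5)/5)² = (4 + (7/5)*8)² = (4 + 56/5)² = (76/5)² = 5776/25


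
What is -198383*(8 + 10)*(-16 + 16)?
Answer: 0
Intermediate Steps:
-198383*(8 + 10)*(-16 + 16) = -3570894*0 = -198383*0 = 0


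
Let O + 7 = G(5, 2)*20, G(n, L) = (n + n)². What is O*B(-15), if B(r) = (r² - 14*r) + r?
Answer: 837060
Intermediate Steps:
B(r) = r² - 13*r
G(n, L) = 4*n² (G(n, L) = (2*n)² = 4*n²)
O = 1993 (O = -7 + (4*5²)*20 = -7 + (4*25)*20 = -7 + 100*20 = -7 + 2000 = 1993)
O*B(-15) = 1993*(-15*(-13 - 15)) = 1993*(-15*(-28)) = 1993*420 = 837060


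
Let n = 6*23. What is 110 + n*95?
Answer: 13220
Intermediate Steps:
n = 138
110 + n*95 = 110 + 138*95 = 110 + 13110 = 13220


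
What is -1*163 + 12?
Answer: -151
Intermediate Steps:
-1*163 + 12 = -163 + 12 = -151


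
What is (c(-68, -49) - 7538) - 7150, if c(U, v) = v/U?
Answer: -998735/68 ≈ -14687.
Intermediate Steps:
(c(-68, -49) - 7538) - 7150 = (-49/(-68) - 7538) - 7150 = (-49*(-1/68) - 7538) - 7150 = (49/68 - 7538) - 7150 = -512535/68 - 7150 = -998735/68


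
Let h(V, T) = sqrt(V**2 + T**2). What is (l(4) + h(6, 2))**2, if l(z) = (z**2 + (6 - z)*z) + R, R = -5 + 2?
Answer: 481 + 84*sqrt(10) ≈ 746.63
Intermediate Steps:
h(V, T) = sqrt(T**2 + V**2)
R = -3
l(z) = -3 + z**2 + z*(6 - z) (l(z) = (z**2 + (6 - z)*z) - 3 = (z**2 + z*(6 - z)) - 3 = -3 + z**2 + z*(6 - z))
(l(4) + h(6, 2))**2 = ((-3 + 6*4) + sqrt(2**2 + 6**2))**2 = ((-3 + 24) + sqrt(4 + 36))**2 = (21 + sqrt(40))**2 = (21 + 2*sqrt(10))**2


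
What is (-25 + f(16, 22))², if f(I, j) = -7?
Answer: 1024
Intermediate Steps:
(-25 + f(16, 22))² = (-25 - 7)² = (-32)² = 1024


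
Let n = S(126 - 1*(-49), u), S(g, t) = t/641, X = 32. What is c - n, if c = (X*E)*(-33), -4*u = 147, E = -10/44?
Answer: 615507/2564 ≈ 240.06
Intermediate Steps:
E = -5/22 (E = -10*1/44 = -5/22 ≈ -0.22727)
u = -147/4 (u = -1/4*147 = -147/4 ≈ -36.750)
S(g, t) = t/641 (S(g, t) = t*(1/641) = t/641)
n = -147/2564 (n = (1/641)*(-147/4) = -147/2564 ≈ -0.057332)
c = 240 (c = (32*(-5/22))*(-33) = -80/11*(-33) = 240)
c - n = 240 - 1*(-147/2564) = 240 + 147/2564 = 615507/2564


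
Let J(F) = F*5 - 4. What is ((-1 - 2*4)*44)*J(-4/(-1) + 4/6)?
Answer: -7656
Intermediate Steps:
J(F) = -4 + 5*F (J(F) = 5*F - 4 = -4 + 5*F)
((-1 - 2*4)*44)*J(-4/(-1) + 4/6) = ((-1 - 2*4)*44)*(-4 + 5*(-4/(-1) + 4/6)) = ((-1 - 8)*44)*(-4 + 5*(-4*(-1) + 4*(⅙))) = (-9*44)*(-4 + 5*(4 + ⅔)) = -396*(-4 + 5*(14/3)) = -396*(-4 + 70/3) = -396*58/3 = -7656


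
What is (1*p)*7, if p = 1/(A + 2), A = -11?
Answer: -7/9 ≈ -0.77778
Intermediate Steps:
p = -1/9 (p = 1/(-11 + 2) = 1/(-9) = -1/9 ≈ -0.11111)
(1*p)*7 = (1*(-1/9))*7 = -1/9*7 = -7/9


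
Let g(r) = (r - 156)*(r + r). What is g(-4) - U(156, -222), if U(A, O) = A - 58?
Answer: 1182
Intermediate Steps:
U(A, O) = -58 + A
g(r) = 2*r*(-156 + r) (g(r) = (-156 + r)*(2*r) = 2*r*(-156 + r))
g(-4) - U(156, -222) = 2*(-4)*(-156 - 4) - (-58 + 156) = 2*(-4)*(-160) - 1*98 = 1280 - 98 = 1182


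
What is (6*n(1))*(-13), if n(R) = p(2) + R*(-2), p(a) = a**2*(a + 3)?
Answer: -1404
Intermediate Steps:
p(a) = a**2*(3 + a)
n(R) = 20 - 2*R (n(R) = 2**2*(3 + 2) + R*(-2) = 4*5 - 2*R = 20 - 2*R)
(6*n(1))*(-13) = (6*(20 - 2*1))*(-13) = (6*(20 - 2))*(-13) = (6*18)*(-13) = 108*(-13) = -1404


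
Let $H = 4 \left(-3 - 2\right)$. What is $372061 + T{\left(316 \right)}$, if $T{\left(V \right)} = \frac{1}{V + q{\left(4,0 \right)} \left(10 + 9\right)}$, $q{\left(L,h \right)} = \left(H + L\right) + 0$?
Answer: $\frac{4464733}{12} \approx 3.7206 \cdot 10^{5}$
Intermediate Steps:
$H = -20$ ($H = 4 \left(-5\right) = -20$)
$q{\left(L,h \right)} = -20 + L$ ($q{\left(L,h \right)} = \left(-20 + L\right) + 0 = -20 + L$)
$T{\left(V \right)} = \frac{1}{-304 + V}$ ($T{\left(V \right)} = \frac{1}{V + \left(-20 + 4\right) \left(10 + 9\right)} = \frac{1}{V - 304} = \frac{1}{-304 + V}$)
$372061 + T{\left(316 \right)} = 372061 + \frac{1}{-304 + 316} = 372061 + \frac{1}{12} = \frac{4464733}{12}$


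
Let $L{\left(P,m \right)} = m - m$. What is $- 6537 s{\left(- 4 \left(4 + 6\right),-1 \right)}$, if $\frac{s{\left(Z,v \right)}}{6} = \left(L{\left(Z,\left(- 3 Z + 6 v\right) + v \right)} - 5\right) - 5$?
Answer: $392220$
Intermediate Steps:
$L{\left(P,m \right)} = 0$
$s{\left(Z,v \right)} = -60$ ($s{\left(Z,v \right)} = 6 \left(\left(0 - 5\right) - 5\right) = 6 \left(-5 - 5\right) = 6 \left(-10\right) = -60$)
$- 6537 s{\left(- 4 \left(4 + 6\right),-1 \right)} = \left(-6537\right) \left(-60\right) = 392220$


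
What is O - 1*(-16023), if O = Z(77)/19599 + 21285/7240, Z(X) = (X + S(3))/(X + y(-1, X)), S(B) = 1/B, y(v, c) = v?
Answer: 25923930116207/1617623064 ≈ 16026.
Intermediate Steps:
Z(X) = (⅓ + X)/(-1 + X) (Z(X) = (X + 1/3)/(X - 1) = (X + ⅓)/(-1 + X) = (⅓ + X)/(-1 + X))
O = 4755761735/1617623064 (O = ((⅓ + 77)/(-1 + 77))/19599 + 21285/7240 = ((232/3)/76)*(1/19599) + 21285*(1/7240) = ((1/76)*(232/3))*(1/19599) + 4257/1448 = (58/57)*(1/19599) + 4257/1448 = 58/1117143 + 4257/1448 = 4755761735/1617623064 ≈ 2.9400)
O - 1*(-16023) = 4755761735/1617623064 - 1*(-16023) = 4755761735/1617623064 + 16023 = 25923930116207/1617623064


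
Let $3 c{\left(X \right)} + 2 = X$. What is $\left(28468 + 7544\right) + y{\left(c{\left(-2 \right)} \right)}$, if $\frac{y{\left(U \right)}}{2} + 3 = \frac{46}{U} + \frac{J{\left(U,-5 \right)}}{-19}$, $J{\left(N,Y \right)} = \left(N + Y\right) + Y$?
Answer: $\frac{2048477}{57} \approx 35938.0$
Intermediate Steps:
$c{\left(X \right)} = - \frac{2}{3} + \frac{X}{3}$
$J{\left(N,Y \right)} = N + 2 Y$
$y{\left(U \right)} = - \frac{94}{19} + \frac{92}{U} - \frac{2 U}{19}$ ($y{\left(U \right)} = -6 + 2 \left(\frac{46}{U} + \frac{U + 2 \left(-5\right)}{-19}\right) = -6 + 2 \left(\frac{46}{U} + \left(U - 10\right) \left(- \frac{1}{19}\right)\right) = -6 + 2 \left(\frac{46}{U} + \left(-10 + U\right) \left(- \frac{1}{19}\right)\right) = -6 + 2 \left(\frac{46}{U} - \left(- \frac{10}{19} + \frac{U}{19}\right)\right) = -6 + 2 \left(\frac{10}{19} + \frac{46}{U} - \frac{U}{19}\right) = -6 + \left(\frac{20}{19} + \frac{92}{U} - \frac{2 U}{19}\right) = - \frac{94}{19} + \frac{92}{U} - \frac{2 U}{19}$)
$\left(28468 + 7544\right) + y{\left(c{\left(-2 \right)} \right)} = \left(28468 + 7544\right) + \frac{2 \left(874 - \left(- \frac{2}{3} + \frac{1}{3} \left(-2\right)\right) \left(47 + \left(- \frac{2}{3} + \frac{1}{3} \left(-2\right)\right)\right)\right)}{19 \left(- \frac{2}{3} + \frac{1}{3} \left(-2\right)\right)} = 36012 + \frac{2 \left(874 - \left(- \frac{2}{3} - \frac{2}{3}\right) \left(47 - \frac{4}{3}\right)\right)}{19 \left(- \frac{2}{3} - \frac{2}{3}\right)} = 36012 + \frac{2 \left(874 - - \frac{4 \left(47 - \frac{4}{3}\right)}{3}\right)}{19 \left(- \frac{4}{3}\right)} = 36012 + \frac{2}{19} \left(- \frac{3}{4}\right) \left(874 - \left(- \frac{4}{3}\right) \frac{137}{3}\right) = 36012 + \frac{2}{19} \left(- \frac{3}{4}\right) \left(874 + \frac{548}{9}\right) = 36012 + \frac{2}{19} \left(- \frac{3}{4}\right) \frac{8414}{9} = 36012 - \frac{4207}{57} = \frac{2048477}{57}$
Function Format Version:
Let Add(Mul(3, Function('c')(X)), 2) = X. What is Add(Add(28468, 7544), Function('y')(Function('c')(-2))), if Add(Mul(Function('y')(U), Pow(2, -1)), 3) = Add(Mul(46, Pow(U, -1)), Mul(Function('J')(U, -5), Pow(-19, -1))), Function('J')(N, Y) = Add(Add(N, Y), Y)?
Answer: Rational(2048477, 57) ≈ 35938.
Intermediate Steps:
Function('c')(X) = Add(Rational(-2, 3), Mul(Rational(1, 3), X))
Function('J')(N, Y) = Add(N, Mul(2, Y))
Function('y')(U) = Add(Rational(-94, 19), Mul(92, Pow(U, -1)), Mul(Rational(-2, 19), U)) (Function('y')(U) = Add(-6, Mul(2, Add(Mul(46, Pow(U, -1)), Mul(Add(U, Mul(2, -5)), Pow(-19, -1))))) = Add(-6, Mul(2, Add(Mul(46, Pow(U, -1)), Mul(Add(U, -10), Rational(-1, 19))))) = Add(-6, Mul(2, Add(Mul(46, Pow(U, -1)), Mul(Add(-10, U), Rational(-1, 19))))) = Add(-6, Mul(2, Add(Mul(46, Pow(U, -1)), Add(Rational(10, 19), Mul(Rational(-1, 19), U))))) = Add(-6, Mul(2, Add(Rational(10, 19), Mul(46, Pow(U, -1)), Mul(Rational(-1, 19), U)))) = Add(-6, Add(Rational(20, 19), Mul(92, Pow(U, -1)), Mul(Rational(-2, 19), U))) = Add(Rational(-94, 19), Mul(92, Pow(U, -1)), Mul(Rational(-2, 19), U)))
Add(Add(28468, 7544), Function('y')(Function('c')(-2))) = Add(Add(28468, 7544), Mul(Rational(2, 19), Pow(Add(Rational(-2, 3), Mul(Rational(1, 3), -2)), -1), Add(874, Mul(-1, Add(Rational(-2, 3), Mul(Rational(1, 3), -2)), Add(47, Add(Rational(-2, 3), Mul(Rational(1, 3), -2))))))) = Add(36012, Mul(Rational(2, 19), Pow(Add(Rational(-2, 3), Rational(-2, 3)), -1), Add(874, Mul(-1, Add(Rational(-2, 3), Rational(-2, 3)), Add(47, Add(Rational(-2, 3), Rational(-2, 3))))))) = Add(36012, Mul(Rational(2, 19), Pow(Rational(-4, 3), -1), Add(874, Mul(-1, Rational(-4, 3), Add(47, Rational(-4, 3)))))) = Add(36012, Mul(Rational(2, 19), Rational(-3, 4), Add(874, Mul(-1, Rational(-4, 3), Rational(137, 3))))) = Add(36012, Mul(Rational(2, 19), Rational(-3, 4), Add(874, Rational(548, 9)))) = Add(36012, Mul(Rational(2, 19), Rational(-3, 4), Rational(8414, 9))) = Add(36012, Rational(-4207, 57)) = Rational(2048477, 57)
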